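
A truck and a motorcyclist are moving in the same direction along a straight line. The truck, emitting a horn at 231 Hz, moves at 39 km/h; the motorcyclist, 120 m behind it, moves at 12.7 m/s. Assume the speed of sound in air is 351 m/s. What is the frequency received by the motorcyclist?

39 km/h = 10.83 m/s.
The motorcyclist is behind, so the truck is moving away from it while the motorcyclist is moving toward the truck.
General Doppler shift: f' = f · (v + v_o)/(v + v_s).
f' = 231 × (351 + 12.7)/(351 + 10.83) = 231 × 363.7/361.83 ≈ 232 Hz.

232 Hz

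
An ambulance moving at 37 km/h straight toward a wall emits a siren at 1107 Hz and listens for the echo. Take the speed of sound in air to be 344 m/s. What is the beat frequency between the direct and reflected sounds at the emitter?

68 Hz

37 km/h = 10.28 m/s.
The wall receives the sound from a moving source: f₁ = f₀ · v/(v − v_e) = 1107 × 344/333.72 ≈ 1141.1 Hz.
On the return leg the ambulance is a moving observer: f₂ = f₁ · (v + v_e)/v = 1141.1 × 354.28/344 ≈ 1175.2 Hz.
Beat against the emitted tone: |f₂ − f₀| = 2v_e·f₀/(v − v_e) = 2 × 10.28 × 1107/333.72 ≈ 68 Hz.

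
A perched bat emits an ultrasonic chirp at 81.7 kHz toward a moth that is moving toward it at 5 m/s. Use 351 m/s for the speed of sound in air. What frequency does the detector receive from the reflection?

84.1 kHz

At the moth (a moving observer), f₁ = f₀ · (v + u)/v = 81.7 × 356/351 ≈ 82.9 kHz.
On reflection it acts as a source moving toward the stationary detector: f₂ = f₁ · v/(v − u) = 82.9 × 351/346 ≈ 84.1 kHz.
Equivalently f₂ = f₀ · (v + u)/(v − u).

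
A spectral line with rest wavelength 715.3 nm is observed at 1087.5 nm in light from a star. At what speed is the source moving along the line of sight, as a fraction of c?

0.396c

λ'/λ₀ = 1.5203 > 1 (redshift), so the source is receding.
λ'/λ₀ = √((1 + β)/(1 − β)) for a receding source ⇒ β = (r² − 1)/(r² + 1) with r = λ'/λ₀.
β = (2.3114 − 1)/(2.3114 + 1) ≈ 0.396.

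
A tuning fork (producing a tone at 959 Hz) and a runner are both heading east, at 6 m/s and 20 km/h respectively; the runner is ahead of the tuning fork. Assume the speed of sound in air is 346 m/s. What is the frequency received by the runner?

20 km/h = 5.556 m/s.
The runner is ahead, so the tuning fork is moving toward it while the runner is moving away from the tuning fork.
General Doppler shift: f' = f · (v − v_o)/(v − v_s).
f' = 959 × (346 − 5.556)/(346 − 6) = 959 × 340.44/340 ≈ 960 Hz.

960 Hz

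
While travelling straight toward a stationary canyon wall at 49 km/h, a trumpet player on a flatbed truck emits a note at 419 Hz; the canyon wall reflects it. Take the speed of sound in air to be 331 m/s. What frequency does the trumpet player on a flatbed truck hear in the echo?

49 km/h = 13.61 m/s.
The canyon wall receives the sound from a moving source: f₁ = f₀ · v/(v − v_e) = 419 × 331/317.39 ≈ 437 Hz.
On the return leg the trumpet player on a flatbed truck is a moving observer: f₂ = f₁ · (v + v_e)/v = 437 × 344.61/331 ≈ 455 Hz.

455 Hz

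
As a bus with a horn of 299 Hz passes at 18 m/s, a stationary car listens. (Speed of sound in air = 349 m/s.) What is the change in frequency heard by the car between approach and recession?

Approaching: f₁ = f · v/(v − v_s) = 299 × 349/331 ≈ 315.3 Hz.
Receding: f₂ = f · v/(v + v_s) = 299 × 349/367 ≈ 284.3 Hz.
Drop: f₁ − f₂ = 2f·v·v_s/(v² − v_s²) = 2 × 299 × 349 × 18/(349² − 18²) ≈ 30.9 Hz.

30.9 Hz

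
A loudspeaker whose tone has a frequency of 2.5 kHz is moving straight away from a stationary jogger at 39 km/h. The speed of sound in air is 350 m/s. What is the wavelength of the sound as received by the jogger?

39 km/h = 10.83 m/s.
Moving source, stationary observer: f' = f · v/(v + v_s) since the source is receding.
f' = 2.5 × 350/(350 + 10.83) ≈ 2.42 kHz.
λ' = v/f' = 350/2424.94 ≈ 14.4 cm.

14.4 cm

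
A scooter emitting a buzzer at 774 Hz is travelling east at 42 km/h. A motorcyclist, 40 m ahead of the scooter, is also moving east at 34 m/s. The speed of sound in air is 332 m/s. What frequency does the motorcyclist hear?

42 km/h = 11.67 m/s.
The motorcyclist is ahead, so the scooter is moving toward it while the motorcyclist is moving away from the scooter.
With source approaching and observer receding, f' = f · (v − v_o)/(v − v_s).
f' = 774 × (332 − 34)/(332 − 11.67) = 774 × 298/320.33 ≈ 720 Hz.

720 Hz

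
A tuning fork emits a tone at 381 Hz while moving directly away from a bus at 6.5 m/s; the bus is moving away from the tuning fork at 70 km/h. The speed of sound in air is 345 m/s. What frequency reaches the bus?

70 km/h = 19.44 m/s.
General Doppler shift: f' = f · (v − v_o)/(v + v_s).
f' = 381 × (345 − 19.44)/(345 + 6.5) = 381 × 325.56/351.5 ≈ 353 Hz.

353 Hz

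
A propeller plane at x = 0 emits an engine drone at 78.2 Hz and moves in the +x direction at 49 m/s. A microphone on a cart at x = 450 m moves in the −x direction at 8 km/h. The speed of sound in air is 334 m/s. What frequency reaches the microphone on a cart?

8 km/h = 2.222 m/s.
The observer lies on the +x side, so the source is heading toward the observer and the observer is heading toward the source.
Both move, so f' = f · (v + v_o)/(v − v_s).
f' = 78.2 × (334 + 2.222)/(334 − 49) = 78.2 × 336.22/285 ≈ 92 Hz.

92 Hz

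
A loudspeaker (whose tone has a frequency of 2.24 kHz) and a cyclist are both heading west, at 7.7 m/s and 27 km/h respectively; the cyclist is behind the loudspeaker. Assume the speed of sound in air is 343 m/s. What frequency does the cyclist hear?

2.24 kHz

27 km/h = 7.5 m/s.
The cyclist is behind, so the loudspeaker is moving away from it while the cyclist is moving toward the loudspeaker.
With source receding and observer approaching, f' = f · (v + v_o)/(v + v_s).
f' = 2.24 × (343 + 7.5)/(343 + 7.7) = 2.24 × 350.5/350.7 ≈ 2.24 kHz.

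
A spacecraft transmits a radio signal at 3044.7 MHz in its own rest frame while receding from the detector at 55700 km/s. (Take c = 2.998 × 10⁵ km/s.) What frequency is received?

2522.9 MHz

β = v/c = 55700/299800 = 0.1858.
Relativistic Doppler for frequency: f' = f₀ · √((1 − β)/(1 + β)).
f' = 3044.7 × √(0.8142/1.1858) = 3044.7 × 0.82864 ≈ 2522.9 MHz.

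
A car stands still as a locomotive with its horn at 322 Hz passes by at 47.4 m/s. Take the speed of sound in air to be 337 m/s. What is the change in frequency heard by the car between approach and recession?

92.4 Hz

Approaching: f₁ = f · v/(v − v_s) = 322 × 337/289.6 ≈ 374.7 Hz.
Receding: f₂ = f · v/(v + v_s) = 322 × 337/384.4 ≈ 282.3 Hz.
Drop: f₁ − f₂ = 2f·v·v_s/(v² − v_s²) = 2 × 322 × 337 × 47.4/(337² − 47.4²) ≈ 92.4 Hz.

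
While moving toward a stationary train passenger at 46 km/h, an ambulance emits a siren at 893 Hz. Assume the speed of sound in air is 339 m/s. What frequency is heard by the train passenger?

46 km/h = 12.78 m/s.
With the source moving toward a stationary observer, f' = f · v/(v − v_s).
f' = 893 × 339/(339 − 12.78) = 893 × 339/326.2 ≈ 928 Hz.

928 Hz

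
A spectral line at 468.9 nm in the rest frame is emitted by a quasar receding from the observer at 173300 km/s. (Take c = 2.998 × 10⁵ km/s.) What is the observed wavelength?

906.8 nm

β = v/c = 173300/299800 = 0.5781.
Relativistic Doppler for wavelength: λ' = λ₀ · √((1 + β)/(1 − β)).
λ' = 468.9 × √(1.5781/0.4219) = 468.9 × 1.93389 ≈ 906.8 nm.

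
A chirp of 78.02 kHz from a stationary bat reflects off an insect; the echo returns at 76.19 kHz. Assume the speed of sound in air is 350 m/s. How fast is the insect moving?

4.2 m/s

Double Doppler shift off a moving reflector: f₂ = f₀ · (v + u)/(v − u) (u > 0 toward emitter).
Rearranging, u = v · (f₂ − f₀)/(f₂ + f₀) = 350 × -1.83/154.21 ≈ -4.2 m/s.
So the insect is moving at 4.2 m/s away from the emitter.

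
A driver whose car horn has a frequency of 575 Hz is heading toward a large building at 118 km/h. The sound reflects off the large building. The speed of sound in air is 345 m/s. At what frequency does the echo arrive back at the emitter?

696 Hz

118 km/h = 32.78 m/s.
The large building receives the sound from a moving source: f₁ = f₀ · v/(v − v_e) = 575 × 345/312.22 ≈ 635 Hz.
On the return leg the driver is a moving observer: f₂ = f₁ · (v + v_e)/v = 635 × 377.78/345 ≈ 696 Hz.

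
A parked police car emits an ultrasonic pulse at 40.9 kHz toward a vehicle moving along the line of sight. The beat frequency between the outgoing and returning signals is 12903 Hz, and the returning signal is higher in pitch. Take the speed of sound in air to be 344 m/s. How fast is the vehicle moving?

47 m/s

Double Doppler shift off a moving reflector: f₂ = f₀ · (v + u)/(v − u) (u > 0 toward emitter).
Returning signal is higher, so f₂ = f₀ + Δf = 40900 + 12903 = 53803 Hz.
Rearranging, u = v · (f₂ − f₀)/(f₂ + f₀) = 344 × 12903/94703 ≈ 47 m/s.
So the vehicle is moving at 47 m/s toward the emitter.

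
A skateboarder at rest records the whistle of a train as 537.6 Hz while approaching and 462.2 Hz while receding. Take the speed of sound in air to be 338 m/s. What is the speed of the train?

25 m/s

f₁/f₂ = (v + v_s)/(v − v_s), so v_s = v · (f₁ − f₂)/(f₁ + f₂).
v_s = 338 × (537.6 − 462.2)/(537.6 + 462.2) = 338 × 75.4/999.8 ≈ 25 m/s.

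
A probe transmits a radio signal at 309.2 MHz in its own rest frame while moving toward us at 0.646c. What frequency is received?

666.7 MHz

Relativistic Doppler for frequency: f' = f₀ · √((1 + β)/(1 − β)).
f' = 309.2 × √(1.6460/0.3540) = 309.2 × 2.15632 ≈ 666.7 MHz.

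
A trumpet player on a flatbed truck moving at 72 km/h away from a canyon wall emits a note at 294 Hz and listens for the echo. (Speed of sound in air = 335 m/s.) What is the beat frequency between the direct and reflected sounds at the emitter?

72 km/h = 20 m/s.
The canyon wall receives the sound from a moving source: f₁ = f₀ · v/(v + v_e) = 294 × 335/355 ≈ 277.4 Hz.
On the return leg the trumpet player on a flatbed truck is a moving observer: f₂ = f₁ · (v − v_e)/v = 277.4 × 315/335 ≈ 260.9 Hz.
Equivalently f₂ = f₀ · (v − v_e)/(v + v_e).
Beat against the emitted tone: |f₂ − f₀| = 2v_e·f₀/(v + v_e) = 2 × 20 × 294/355 ≈ 33.1 Hz.

33.1 Hz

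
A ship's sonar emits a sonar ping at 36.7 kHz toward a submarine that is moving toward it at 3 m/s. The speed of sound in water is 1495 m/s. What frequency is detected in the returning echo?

At the submarine (a moving observer), f₁ = f₀ · (v + u)/v = 36.7 × 1498/1495 ≈ 36.8 kHz.
The reflection then acts as a moving source: f₂ = f₁ · v/(v − u) ≈ 36.8 kHz.
Equivalently f₂ = f₀ · (v + u)/(v − u).

36.8 kHz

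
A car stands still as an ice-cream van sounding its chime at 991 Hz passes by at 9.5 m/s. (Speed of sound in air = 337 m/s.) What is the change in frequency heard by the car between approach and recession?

55.9 Hz

Approaching: f₁ = f · v/(v − v_s) = 991 × 337/327.5 ≈ 1019.7 Hz.
Receding: f₂ = f · v/(v + v_s) = 991 × 337/346.5 ≈ 963.8 Hz.
Drop: f₁ − f₂ = 2f·v·v_s/(v² − v_s²) = 2 × 991 × 337 × 9.5/(337² − 9.5²) ≈ 55.9 Hz.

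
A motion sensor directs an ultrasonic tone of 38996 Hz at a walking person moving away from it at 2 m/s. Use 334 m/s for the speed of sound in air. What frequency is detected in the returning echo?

38532 Hz

At the walking person (a moving observer), f₁ = f₀ · (v − u)/v = 38996 × 332/334 ≈ 38762 Hz.
On reflection it acts as a source moving away from the stationary detector: f₂ = f₁ · v/(v + u) = 38762 × 334/336 ≈ 38532 Hz.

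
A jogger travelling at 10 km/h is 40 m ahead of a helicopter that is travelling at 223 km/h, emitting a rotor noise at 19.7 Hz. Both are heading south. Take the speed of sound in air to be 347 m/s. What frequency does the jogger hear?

223 km/h = 61.94 m/s; 10 km/h = 2.778 m/s.
The jogger is ahead, so the helicopter is moving toward it while the jogger is moving away from the helicopter.
Both move, so f' = f · (v − v_o)/(v − v_s).
f' = 19.7 × (347 − 2.778)/(347 − 61.94) = 19.7 × 344.22/285.06 ≈ 23.8 Hz.

23.8 Hz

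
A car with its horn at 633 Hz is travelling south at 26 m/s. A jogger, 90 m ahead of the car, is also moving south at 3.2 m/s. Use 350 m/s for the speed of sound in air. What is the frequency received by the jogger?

The jogger is ahead, so the car is moving toward it while the jogger is moving away from the car.
Both move, so f' = f · (v − v_o)/(v − v_s).
f' = 633 × (350 − 3.2)/(350 − 26) = 633 × 346.8/324 ≈ 678 Hz.

678 Hz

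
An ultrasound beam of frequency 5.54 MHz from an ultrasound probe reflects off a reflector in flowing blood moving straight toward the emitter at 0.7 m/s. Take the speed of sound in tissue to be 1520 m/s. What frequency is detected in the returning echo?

5.545 MHz

At the reflector in flowing blood (a moving observer), f₁ = f₀ · (v + u)/v = 5.54 × 1520.7/1520 ≈ 5.543 MHz.
On reflection it acts as a source moving toward the stationary detector: f₂ = f₁ · v/(v − u) = 5.543 × 1520/1519.3 ≈ 5.545 MHz.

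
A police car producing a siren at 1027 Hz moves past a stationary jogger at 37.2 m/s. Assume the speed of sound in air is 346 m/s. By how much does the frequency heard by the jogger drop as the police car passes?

Approaching: f₁ = f · v/(v − v_s) = 1027 × 346/308.8 ≈ 1151 Hz.
Receding: f₂ = f · v/(v + v_s) = 1027 × 346/383.2 ≈ 927 Hz.
Drop: f₁ − f₂ = 2f·v·v_s/(v² − v_s²) = 2 × 1027 × 346 × 37.2/(346² − 37.2²) ≈ 223 Hz.

223 Hz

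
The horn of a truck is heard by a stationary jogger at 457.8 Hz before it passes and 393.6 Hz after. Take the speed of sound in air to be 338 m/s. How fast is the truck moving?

25 m/s

f₁/f₂ = (v + v_s)/(v − v_s), so v_s = v · (f₁ − f₂)/(f₁ + f₂).
v_s = 338 × (457.8 − 393.6)/(457.8 + 393.6) = 338 × 64.2/851.4 ≈ 25 m/s.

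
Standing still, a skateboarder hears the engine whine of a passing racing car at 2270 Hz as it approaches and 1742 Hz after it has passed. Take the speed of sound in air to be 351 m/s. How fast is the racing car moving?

46 m/s

f₁/f₂ = (v + v_s)/(v − v_s), so v_s = v · (f₁ − f₂)/(f₁ + f₂).
v_s = 351 × (2270 − 1742)/(2270 + 1742) = 351 × 528/4012 ≈ 46 m/s.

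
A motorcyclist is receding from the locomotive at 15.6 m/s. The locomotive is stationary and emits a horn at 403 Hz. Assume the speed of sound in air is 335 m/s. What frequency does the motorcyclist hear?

Moving observer, stationary source: f' = f · (v − v_o)/v.
f' = 403 × (335 − 15.6)/335 = 403 × 319.4/335 ≈ 384 Hz.

384 Hz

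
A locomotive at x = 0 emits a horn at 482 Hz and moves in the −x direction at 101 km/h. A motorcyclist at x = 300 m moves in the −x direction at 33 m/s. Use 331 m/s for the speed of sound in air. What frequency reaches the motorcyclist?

489 Hz

101 km/h = 28.06 m/s.
The observer lies on the +x side, so the source is heading away from the observer and the observer is heading toward the source.
With source receding and observer approaching, f' = f · (v + v_o)/(v + v_s).
f' = 482 × (331 + 33)/(331 + 28.06) = 482 × 364/359.06 ≈ 489 Hz.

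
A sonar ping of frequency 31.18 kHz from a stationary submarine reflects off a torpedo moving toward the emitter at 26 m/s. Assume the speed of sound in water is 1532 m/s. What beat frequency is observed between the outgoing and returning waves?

At the torpedo (a moving observer), f₁ = f₀ · (v + u)/v = 31.18 × 1558/1532 ≈ 31.709 kHz.
On reflection it acts as a source moving toward the stationary detector: f₂ = f₁ · v/(v − u) = 31.709 × 1532/1506 ≈ 32.257 kHz.
Equivalently f₂ = f₀ · (v + u)/(v − u).
Beat frequency (with f₀ = 31180 Hz): |f₂ − f₀| = 2u·f₀/(v − u) = 2 × 26 × 31180/1506 ≈ 1077 Hz.

1077 Hz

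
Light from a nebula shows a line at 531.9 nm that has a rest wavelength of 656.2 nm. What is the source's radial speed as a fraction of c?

λ'/λ₀ = 0.8106 < 1 (blueshift), so the source is approaching.
λ'/λ₀ = √((1 − β)/(1 + β)) for an approaching source ⇒ β = (1 − r²)/(1 + r²) with r = λ'/λ₀.
β = (1 − 0.6570)/(1 + 0.6570) ≈ 0.207.

0.207c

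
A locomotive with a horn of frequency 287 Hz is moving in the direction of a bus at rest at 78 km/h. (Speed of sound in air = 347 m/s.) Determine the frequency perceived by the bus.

78 km/h = 21.67 m/s.
With the source moving toward a stationary observer, f' = f · v/(v − v_s).
f' = 287 × 347/(347 − 21.67) = 287 × 347/325.3 ≈ 306 Hz.

306 Hz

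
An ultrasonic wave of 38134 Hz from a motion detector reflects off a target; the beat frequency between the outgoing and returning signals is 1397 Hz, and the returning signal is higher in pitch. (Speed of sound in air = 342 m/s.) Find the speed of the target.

Double Doppler shift off a moving reflector: f₂ = f₀ · (v + u)/(v − u) (u > 0 toward emitter).
Returning signal is higher, so f₂ = f₀ + Δf = 38134 + 1397 = 39531 Hz.
Rearranging, u = v · (f₂ − f₀)/(f₂ + f₀) = 342 × 1397/77665 ≈ 6.2 m/s.
So the target is moving at 6.2 m/s toward the emitter.

6.2 m/s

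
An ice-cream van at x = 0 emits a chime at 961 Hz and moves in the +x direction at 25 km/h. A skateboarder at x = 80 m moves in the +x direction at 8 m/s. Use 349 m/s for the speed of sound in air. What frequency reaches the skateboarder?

958 Hz

25 km/h = 6.944 m/s.
The observer lies on the +x side, so the source is heading toward the observer and the observer is heading away from the source.
With source approaching and observer receding, f' = f · (v − v_o)/(v − v_s).
f' = 961 × (349 − 8)/(349 − 6.944) = 961 × 341/342.06 ≈ 958 Hz.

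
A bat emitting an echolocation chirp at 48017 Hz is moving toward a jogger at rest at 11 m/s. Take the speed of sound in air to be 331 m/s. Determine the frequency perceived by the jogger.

49668 Hz

Moving source, stationary observer: f' = f · v/(v − v_s) since the source is approaching.
f' = 48017 × 331/(331 − 11) = 48017 × 331/320 ≈ 49668 Hz.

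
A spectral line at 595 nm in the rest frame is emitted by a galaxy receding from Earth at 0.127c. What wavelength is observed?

Relativistic Doppler for wavelength: λ' = λ₀ · √((1 + β)/(1 − β)).
λ' = 595 × √(1.1270/0.8730) = 595 × 1.13620 ≈ 676.0 nm.

676.0 nm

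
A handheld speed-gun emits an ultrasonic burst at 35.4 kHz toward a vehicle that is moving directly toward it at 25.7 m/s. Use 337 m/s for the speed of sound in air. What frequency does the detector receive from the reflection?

41.2 kHz

The vehicle first receives the wave as a moving observer: f₁ = f₀ · (v + u)/v = 35.4 × (337 + 25.7)/337 ≈ 38.1 kHz.
The reflection then acts as a moving source: f₂ = f₁ · v/(v − u) ≈ 41.2 kHz.
Equivalently f₂ = f₀ · (v + u)/(v − u).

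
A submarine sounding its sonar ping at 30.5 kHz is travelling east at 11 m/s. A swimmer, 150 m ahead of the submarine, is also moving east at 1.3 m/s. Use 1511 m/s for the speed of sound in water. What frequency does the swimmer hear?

30.7 kHz

The swimmer is ahead, so the submarine is moving toward it while the swimmer is moving away from the submarine.
Both move, so f' = f · (v − v_o)/(v − v_s).
f' = 30.5 × (1511 − 1.3)/(1511 − 11) = 30.5 × 1509.7/1500 ≈ 30.7 kHz.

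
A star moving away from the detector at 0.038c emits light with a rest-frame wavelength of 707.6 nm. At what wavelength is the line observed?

735.0 nm

Relativistic Doppler for wavelength: λ' = λ₀ · √((1 + β)/(1 − β)).
λ' = 707.6 × √(1.0380/0.9620) = 707.6 × 1.03875 ≈ 735.0 nm.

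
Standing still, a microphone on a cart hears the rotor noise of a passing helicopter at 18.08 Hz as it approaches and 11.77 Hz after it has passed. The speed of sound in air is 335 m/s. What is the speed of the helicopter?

71 m/s

f₁/f₂ = (v + v_s)/(v − v_s), so v_s = v · (f₁ − f₂)/(f₁ + f₂).
v_s = 335 × (18.08 − 11.77)/(18.08 + 11.77) = 335 × 6.31/29.85 ≈ 71 m/s.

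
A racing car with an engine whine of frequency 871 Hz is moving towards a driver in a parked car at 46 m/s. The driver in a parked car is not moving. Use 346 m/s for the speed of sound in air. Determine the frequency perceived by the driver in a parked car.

Only the source moves, toward the listener, so f' = f · v/(v − v_s).
f' = 871 × 346/(346 − 46) = 871 × 346/300 ≈ 1005 Hz.

1005 Hz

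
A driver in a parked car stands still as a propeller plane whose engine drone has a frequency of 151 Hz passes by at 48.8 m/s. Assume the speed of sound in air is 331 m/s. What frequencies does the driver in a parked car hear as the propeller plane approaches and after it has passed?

177 Hz approaching; 132 Hz receding

Approaching: f₁ = f · v/(v − v_s) = 151 × 331/282.2 ≈ 177 Hz.
Receding: f₂ = f · v/(v + v_s) = 151 × 331/379.8 ≈ 132 Hz.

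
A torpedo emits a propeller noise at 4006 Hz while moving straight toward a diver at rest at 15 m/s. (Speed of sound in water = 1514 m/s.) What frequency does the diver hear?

Moving source, stationary observer: f' = f · v/(v − v_s) since the source is approaching.
f' = 4006 × 1514/(1514 − 15) = 4006 × 1514/1499 ≈ 4046 Hz.

4046 Hz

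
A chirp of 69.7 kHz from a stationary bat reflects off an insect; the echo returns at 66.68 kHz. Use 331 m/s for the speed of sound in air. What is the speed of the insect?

7.3 m/s

Double Doppler shift off a moving reflector: f₂ = f₀ · (v + u)/(v − u) (u > 0 toward emitter).
Rearranging, u = v · (f₂ − f₀)/(f₂ + f₀) = 331 × -3.02/136.38 ≈ -7.3 m/s.
So the insect is moving at 7.3 m/s away from the emitter.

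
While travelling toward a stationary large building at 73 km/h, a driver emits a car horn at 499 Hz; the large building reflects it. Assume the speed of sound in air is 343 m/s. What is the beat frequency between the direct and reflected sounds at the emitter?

63 Hz

73 km/h = 20.28 m/s.
The large building receives the sound from a moving source: f₁ = f₀ · v/(v − v_e) = 499 × 343/322.72 ≈ 530.4 Hz.
On the return leg the driver is a moving observer: f₂ = f₁ · (v + v_e)/v = 530.4 × 363.28/343 ≈ 561.7 Hz.
Equivalently f₂ = f₀ · (v + v_e)/(v − v_e).
Beat against the emitted tone: |f₂ − f₀| = 2v_e·f₀/(v − v_e) = 2 × 20.28 × 499/322.72 ≈ 63 Hz.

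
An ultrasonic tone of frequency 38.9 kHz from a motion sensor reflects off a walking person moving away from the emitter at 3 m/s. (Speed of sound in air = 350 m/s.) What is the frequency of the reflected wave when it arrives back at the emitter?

The walking person first receives the wave as a moving observer: f₁ = f₀ · (v − u)/v = 38.9 × (350 − 3)/350 ≈ 38.6 kHz.
The reflection then acts as a moving source: f₂ = f₁ · v/(v + u) ≈ 38.2 kHz.

38.2 kHz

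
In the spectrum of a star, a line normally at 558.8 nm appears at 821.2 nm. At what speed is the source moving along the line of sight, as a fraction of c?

0.367c

λ'/λ₀ = 1.4696 > 1 (redshift), so the source is receding.
λ'/λ₀ = √((1 + β)/(1 − β)) for a receding source ⇒ β = (r² − 1)/(r² + 1) with r = λ'/λ₀.
β = (2.1597 − 1)/(2.1597 + 1) ≈ 0.367.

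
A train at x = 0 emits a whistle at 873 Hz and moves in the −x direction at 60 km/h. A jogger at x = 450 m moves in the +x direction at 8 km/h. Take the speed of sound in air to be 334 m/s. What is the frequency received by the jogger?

826 Hz

60 km/h = 16.67 m/s; 8 km/h = 2.222 m/s.
The observer lies on the +x side, so the source is heading away from the observer and the observer is heading away from the source.
With source receding and observer receding, f' = f · (v − v_o)/(v + v_s).
f' = 873 × (334 − 2.222)/(334 + 16.67) = 873 × 331.78/350.67 ≈ 826 Hz.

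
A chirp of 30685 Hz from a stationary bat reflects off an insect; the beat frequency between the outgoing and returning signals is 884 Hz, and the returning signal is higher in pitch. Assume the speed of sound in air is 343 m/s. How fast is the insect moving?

Double Doppler shift off a moving reflector: f₂ = f₀ · (v + u)/(v − u) (u > 0 toward emitter).
Returning signal is higher, so f₂ = f₀ + Δf = 30685 + 884 = 31569 Hz.
Rearranging, u = v · (f₂ − f₀)/(f₂ + f₀) = 343 × 884/62254 ≈ 4.9 m/s.
So the insect is moving at 4.9 m/s toward the emitter.

4.9 m/s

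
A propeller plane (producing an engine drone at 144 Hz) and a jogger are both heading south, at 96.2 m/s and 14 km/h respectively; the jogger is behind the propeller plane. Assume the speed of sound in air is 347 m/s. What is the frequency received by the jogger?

114 Hz

14 km/h = 3.889 m/s.
The jogger is behind, so the propeller plane is moving away from it while the jogger is moving toward the propeller plane.
Both move, so f' = f · (v + v_o)/(v + v_s).
f' = 144 × (347 + 3.889)/(347 + 96.2) = 144 × 350.89/443.2 ≈ 114 Hz.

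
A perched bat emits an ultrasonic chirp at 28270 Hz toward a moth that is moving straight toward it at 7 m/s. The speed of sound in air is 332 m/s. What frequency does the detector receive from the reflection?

29488 Hz

At the moth (a moving observer), f₁ = f₀ · (v + u)/v = 28270 × 339/332 ≈ 28866 Hz.
The reflection then acts as a moving source: f₂ = f₁ · v/(v − u) ≈ 29488 Hz.
Equivalently f₂ = f₀ · (v + u)/(v − u).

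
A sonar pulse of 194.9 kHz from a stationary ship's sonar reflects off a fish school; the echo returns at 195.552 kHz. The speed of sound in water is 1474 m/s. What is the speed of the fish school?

2.46 m/s

Double Doppler shift off a moving reflector: f₂ = f₀ · (v + u)/(v − u) (u > 0 toward emitter).
Rearranging, u = v · (f₂ − f₀)/(f₂ + f₀) = 1474 × 0.652/390.452 ≈ 2.46 m/s.
So the fish school is moving at 2.46 m/s toward the emitter.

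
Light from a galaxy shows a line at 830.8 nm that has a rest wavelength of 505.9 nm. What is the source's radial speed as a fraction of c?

0.459

λ'/λ₀ = 1.6422 > 1 (redshift), so the source is receding.
λ'/λ₀ = √((1 + β)/(1 − β)) for a receding source ⇒ β = (r² − 1)/(r² + 1) with r = λ'/λ₀.
β = (2.6969 − 1)/(2.6969 + 1) ≈ 0.459.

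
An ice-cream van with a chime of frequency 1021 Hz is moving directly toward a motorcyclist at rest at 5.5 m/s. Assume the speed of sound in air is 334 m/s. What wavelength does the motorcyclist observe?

32.2 cm

With the source moving toward a stationary observer, f' = f · v/(v − v_s).
f' = 1021 × 334/(334 − 5.5) ≈ 1038 Hz.
λ' = v/f' = 334/1038.09 ≈ 32.2 cm.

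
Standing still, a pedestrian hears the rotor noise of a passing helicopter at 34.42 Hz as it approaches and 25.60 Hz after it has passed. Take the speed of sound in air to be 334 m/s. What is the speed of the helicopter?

49 m/s

f₁/f₂ = (v + v_s)/(v − v_s), so v_s = v · (f₁ − f₂)/(f₁ + f₂).
v_s = 334 × (34.42 − 25.60)/(34.42 + 25.60) = 334 × 8.82/60.02 ≈ 49 m/s.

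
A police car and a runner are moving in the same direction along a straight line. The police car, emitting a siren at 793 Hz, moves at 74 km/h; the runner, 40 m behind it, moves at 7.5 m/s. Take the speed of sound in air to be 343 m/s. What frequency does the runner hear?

765 Hz

74 km/h = 20.56 m/s.
The runner is behind, so the police car is moving away from it while the runner is moving toward the police car.
General Doppler shift: f' = f · (v + v_o)/(v + v_s).
f' = 793 × (343 + 7.5)/(343 + 20.56) = 793 × 350.5/363.56 ≈ 765 Hz.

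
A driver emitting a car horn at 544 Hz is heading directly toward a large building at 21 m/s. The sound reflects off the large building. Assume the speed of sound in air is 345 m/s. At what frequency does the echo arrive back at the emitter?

615 Hz

The large building receives the sound from a moving source: f₁ = f₀ · v/(v − v_e) = 544 × 345/324 ≈ 579 Hz.
On the return leg the driver is a moving observer: f₂ = f₁ · (v + v_e)/v = 579 × 366/345 ≈ 615 Hz.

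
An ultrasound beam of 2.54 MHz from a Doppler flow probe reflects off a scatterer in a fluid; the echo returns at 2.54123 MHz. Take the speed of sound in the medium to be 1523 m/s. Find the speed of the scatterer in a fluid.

Double Doppler shift off a moving reflector: f₂ = f₀ · (v + u)/(v − u) (u > 0 toward emitter).
Rearranging, u = v · (f₂ − f₀)/(f₂ + f₀) = 1523 × 0.00123/5.08123 ≈ 0.37 m/s.
So the scatterer in a fluid is moving at 0.37 m/s toward the emitter.

0.37 m/s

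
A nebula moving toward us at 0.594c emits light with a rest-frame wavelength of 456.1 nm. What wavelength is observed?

230.2 nm

Relativistic Doppler for wavelength: λ' = λ₀ · √((1 − β)/(1 + β)).
λ' = 456.1 × √(0.4060/1.5940) = 456.1 × 0.50468 ≈ 230.2 nm.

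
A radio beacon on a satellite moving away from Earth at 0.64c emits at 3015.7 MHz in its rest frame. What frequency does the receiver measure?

Relativistic Doppler for frequency: f' = f₀ · √((1 − β)/(1 + β)).
f' = 3015.7 × √(0.3600/1.6400) = 3015.7 × 0.46852 ≈ 1412.9 MHz.

1412.9 MHz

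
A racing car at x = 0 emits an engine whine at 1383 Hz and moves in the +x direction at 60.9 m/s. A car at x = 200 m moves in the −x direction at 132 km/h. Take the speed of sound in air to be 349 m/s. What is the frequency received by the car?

132 km/h = 36.67 m/s.
The observer lies on the +x side, so the source is heading toward the observer and the observer is heading toward the source.
General Doppler shift: f' = f · (v + v_o)/(v − v_s).
f' = 1383 × (349 + 36.67)/(349 − 60.9) = 1383 × 385.67/288.1 ≈ 1851 Hz.

1851 Hz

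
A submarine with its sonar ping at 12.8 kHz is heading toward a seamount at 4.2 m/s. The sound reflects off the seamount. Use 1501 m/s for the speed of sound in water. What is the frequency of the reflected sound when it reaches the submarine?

The seamount receives the sound from a moving source: f₁ = f₀ · v/(v − v_e) = 12.8 × 1501/1496.8 ≈ 12.84 kHz.
On the return leg the submarine is a moving observer: f₂ = f₁ · (v + v_e)/v = 12.84 × 1505.2/1501 ≈ 12.87 kHz.
Equivalently f₂ = f₀ · (v + v_e)/(v − v_e).

12.87 kHz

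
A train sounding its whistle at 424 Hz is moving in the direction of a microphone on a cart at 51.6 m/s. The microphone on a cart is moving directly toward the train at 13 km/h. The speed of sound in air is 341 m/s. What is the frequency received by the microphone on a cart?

505 Hz

13 km/h = 3.611 m/s.
General Doppler shift: f' = f · (v + v_o)/(v − v_s).
f' = 424 × (341 + 3.611)/(341 − 51.6) = 424 × 344.61/289.4 ≈ 505 Hz.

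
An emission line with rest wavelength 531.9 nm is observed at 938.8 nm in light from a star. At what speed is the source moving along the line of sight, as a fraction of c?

λ'/λ₀ = 1.7650 > 1 (redshift), so the source is receding.
λ'/λ₀ = √((1 + β)/(1 − β)) for a receding source ⇒ β = (r² − 1)/(r² + 1) with r = λ'/λ₀.
β = (3.1152 − 1)/(3.1152 + 1) ≈ 0.514.

0.514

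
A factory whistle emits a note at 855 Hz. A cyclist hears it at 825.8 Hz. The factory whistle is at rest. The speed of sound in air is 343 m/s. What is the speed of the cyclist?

11.7 m/s

f' < f, so the cyclist is receding.
f' = f · (v − v_o)/v ⇒ v_o = v · |f'/f − 1|.
v_o = 343 × |825.8/855 − 1| = 343 × 0.03415 ≈ 11.7 m/s.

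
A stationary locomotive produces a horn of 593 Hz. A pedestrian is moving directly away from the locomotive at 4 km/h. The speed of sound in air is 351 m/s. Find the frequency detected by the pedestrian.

4 km/h = 1.111 m/s.
Only the observer moves, away from the source, so f' = f · (v − v_o)/v.
f' = 593 × (351 − 1.111)/351 = 593 × 349.89/351 ≈ 591 Hz.

591 Hz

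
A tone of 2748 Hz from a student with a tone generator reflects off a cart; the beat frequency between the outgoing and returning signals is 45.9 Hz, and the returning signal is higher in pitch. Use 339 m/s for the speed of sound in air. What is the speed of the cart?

Double Doppler shift off a moving reflector: f₂ = f₀ · (v + u)/(v − u) (u > 0 toward emitter).
Returning signal is higher, so f₂ = f₀ + Δf = 2748 + 45.9 = 2793.9 Hz.
Rearranging, u = v · (f₂ − f₀)/(f₂ + f₀) = 339 × 45.9/5541.9 ≈ 2.81 m/s.
So the cart is moving at 2.81 m/s toward the emitter.

2.81 m/s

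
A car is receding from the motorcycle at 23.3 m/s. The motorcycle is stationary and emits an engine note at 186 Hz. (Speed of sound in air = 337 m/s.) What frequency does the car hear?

173 Hz

Moving observer, stationary source: f' = f · (v − v_o)/v.
f' = 186 × (337 − 23.3)/337 = 186 × 313.7/337 ≈ 173 Hz.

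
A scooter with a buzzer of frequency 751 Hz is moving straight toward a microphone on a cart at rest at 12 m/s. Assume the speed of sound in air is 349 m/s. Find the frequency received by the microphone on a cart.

Only the source moves, toward the listener, so f' = f · v/(v − v_s).
f' = 751 × 349/(349 − 12) = 751 × 349/337 ≈ 778 Hz.

778 Hz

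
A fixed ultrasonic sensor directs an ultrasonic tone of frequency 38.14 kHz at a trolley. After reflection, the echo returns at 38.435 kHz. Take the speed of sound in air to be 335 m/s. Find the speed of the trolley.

Double Doppler shift off a moving reflector: f₂ = f₀ · (v + u)/(v − u) (u > 0 toward emitter).
Rearranging, u = v · (f₂ − f₀)/(f₂ + f₀) = 335 × 0.295/76.575 ≈ 1.29 m/s.
So the trolley is moving at 1.29 m/s toward the emitter.

1.29 m/s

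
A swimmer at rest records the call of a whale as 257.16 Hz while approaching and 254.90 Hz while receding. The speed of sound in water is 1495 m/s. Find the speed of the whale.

6.6 m/s

f₁/f₂ = (v + v_s)/(v − v_s), so v_s = v · (f₁ − f₂)/(f₁ + f₂).
v_s = 1495 × (257.16 − 254.90)/(257.16 + 254.90) = 1495 × 2.26/512.06 ≈ 6.6 m/s.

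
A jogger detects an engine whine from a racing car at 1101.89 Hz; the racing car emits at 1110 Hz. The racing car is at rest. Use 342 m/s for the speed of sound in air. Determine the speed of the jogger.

f' < f, so the jogger is receding.
f' = f · (v − v_o)/v ⇒ v_o = v · |f'/f − 1|.
v_o = 342 × |1101.89/1110 − 1| = 342 × 0.007306 ≈ 2.50 m/s.

2.50 m/s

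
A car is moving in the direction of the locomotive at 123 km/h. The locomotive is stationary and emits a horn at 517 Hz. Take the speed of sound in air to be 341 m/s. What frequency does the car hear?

569 Hz

123 km/h = 34.17 m/s.
Moving observer, stationary source: f' = f · (v + v_o)/v.
f' = 517 × (341 + 34.17)/341 = 517 × 375.17/341 ≈ 569 Hz.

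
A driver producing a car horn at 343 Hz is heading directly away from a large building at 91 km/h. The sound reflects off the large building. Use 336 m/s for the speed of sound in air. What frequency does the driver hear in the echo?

295 Hz

91 km/h = 25.28 m/s.
The large building receives the sound from a moving source: f₁ = f₀ · v/(v + v_e) = 343 × 336/361.28 ≈ 319 Hz.
On the return leg the driver is a moving observer: f₂ = f₁ · (v − v_e)/v = 319 × 310.72/336 ≈ 295 Hz.
Equivalently f₂ = f₀ · (v − v_e)/(v + v_e).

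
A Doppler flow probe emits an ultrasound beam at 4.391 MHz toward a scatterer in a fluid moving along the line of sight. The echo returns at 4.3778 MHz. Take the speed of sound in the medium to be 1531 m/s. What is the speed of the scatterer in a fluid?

2.30 m/s

Double Doppler shift off a moving reflector: f₂ = f₀ · (v + u)/(v − u) (u > 0 toward emitter).
Rearranging, u = v · (f₂ − f₀)/(f₂ + f₀) = 1531 × -0.0132/8.7688 ≈ -2.30 m/s.
So the scatterer in a fluid is moving at 2.30 m/s away from the emitter.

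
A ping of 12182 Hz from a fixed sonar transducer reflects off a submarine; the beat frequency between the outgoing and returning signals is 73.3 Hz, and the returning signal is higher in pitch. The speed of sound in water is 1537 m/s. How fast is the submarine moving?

Double Doppler shift off a moving reflector: f₂ = f₀ · (v + u)/(v − u) (u > 0 toward emitter).
Returning signal is higher, so f₂ = f₀ + Δf = 12182 + 73.3 = 12255.3 Hz.
Rearranging, u = v · (f₂ − f₀)/(f₂ + f₀) = 1537 × 73.3/24437.3 ≈ 4.6 m/s.
So the submarine is moving at 4.6 m/s toward the emitter.

4.6 m/s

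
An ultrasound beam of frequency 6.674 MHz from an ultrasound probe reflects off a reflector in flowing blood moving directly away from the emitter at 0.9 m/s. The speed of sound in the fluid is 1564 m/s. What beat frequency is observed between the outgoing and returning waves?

At the reflector in flowing blood (a moving observer), f₁ = f₀ · (v − u)/v = 6.674 × 1563.1/1564 ≈ 6.67016 MHz.
The reflection then acts as a moving source: f₂ = f₁ · v/(v + u) ≈ 6.66632 MHz.
Beat frequency (with f₀ = 6674000 Hz): |f₂ − f₀| = 2u·f₀/(v + u) = 2 × 0.9 × 6674000/1564.9 ≈ 7677 Hz.

7677 Hz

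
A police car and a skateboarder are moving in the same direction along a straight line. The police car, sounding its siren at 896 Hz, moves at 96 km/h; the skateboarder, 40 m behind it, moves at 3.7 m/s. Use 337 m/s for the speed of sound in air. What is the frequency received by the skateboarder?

839 Hz

96 km/h = 26.67 m/s.
The skateboarder is behind, so the police car is moving away from it while the skateboarder is moving toward the police car.
With source receding and observer approaching, f' = f · (v + v_o)/(v + v_s).
f' = 896 × (337 + 3.7)/(337 + 26.67) = 896 × 340.7/363.67 ≈ 839 Hz.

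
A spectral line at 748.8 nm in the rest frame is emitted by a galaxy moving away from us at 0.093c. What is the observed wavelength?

822.0 nm

Relativistic Doppler for wavelength: λ' = λ₀ · √((1 + β)/(1 − β)).
λ' = 748.8 × √(1.0930/0.9070) = 748.8 × 1.09776 ≈ 822.0 nm.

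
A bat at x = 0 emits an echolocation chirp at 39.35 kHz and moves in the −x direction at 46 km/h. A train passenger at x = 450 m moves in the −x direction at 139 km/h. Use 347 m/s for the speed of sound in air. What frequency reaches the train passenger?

46 km/h = 12.78 m/s; 139 km/h = 38.61 m/s.
The observer lies on the +x side, so the source is heading away from the observer and the observer is heading toward the source.
With source receding and observer approaching, f' = f · (v + v_o)/(v + v_s).
f' = 39.35 × (347 + 38.61)/(347 + 12.78) = 39.35 × 385.61/359.78 ≈ 42.2 kHz.

42.2 kHz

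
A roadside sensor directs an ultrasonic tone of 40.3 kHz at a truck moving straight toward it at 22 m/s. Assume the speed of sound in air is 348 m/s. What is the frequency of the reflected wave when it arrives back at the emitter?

45.7 kHz

The truck first receives the wave as a moving observer: f₁ = f₀ · (v + u)/v = 40.3 × (348 + 22)/348 ≈ 42.8 kHz.
On reflection it acts as a source moving toward the stationary detector: f₂ = f₁ · v/(v − u) = 42.8 × 348/326 ≈ 45.7 kHz.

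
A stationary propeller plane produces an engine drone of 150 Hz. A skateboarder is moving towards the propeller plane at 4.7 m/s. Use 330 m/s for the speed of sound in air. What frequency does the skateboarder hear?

Moving observer, stationary source: f' = f · (v + v_o)/v.
f' = 150 × (330 + 4.7)/330 = 150 × 334.7/330 ≈ 152 Hz.

152 Hz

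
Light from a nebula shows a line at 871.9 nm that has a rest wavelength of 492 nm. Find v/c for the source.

λ'/λ₀ = 1.7722 > 1 (redshift), so the source is receding.
λ'/λ₀ = √((1 + β)/(1 − β)) for a receding source ⇒ β = (r² − 1)/(r² + 1) with r = λ'/λ₀.
β = (3.1405 − 1)/(3.1405 + 1) ≈ 0.517.

0.517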